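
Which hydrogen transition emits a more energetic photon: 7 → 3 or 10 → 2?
10 → 2

Calculate the energy for each transition:

Transition 7 → 3:
ΔE₁ = |E_3 - E_7| = |-13.6057/3² - (-13.6057/7²)|
ΔE₁ = |-1.51174444 - (-0.27766735)| = 1.23408 eV

Transition 10 → 2:
ΔE₂ = |E_2 - E_10| = |-13.6057/2² - (-13.6057/10²)|
ΔE₂ = |-3.40142500 - (-0.13605700)| = 3.26537 eV

Since 3.26537 eV > 1.23408 eV, the transition 10 → 2 emits the more energetic photon.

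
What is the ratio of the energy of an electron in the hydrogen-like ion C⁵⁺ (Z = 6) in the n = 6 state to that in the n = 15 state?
6.2500

Using E_n = -13.6057 Z² / n² eV with Z = 6:

E_6 = -13.6057 × 6² / 6² = -489.8052 / 36 = -13.6057000000 eV
E_15 = -13.6057 × 6² / 15² = -489.8052 / 225 = -2.1769120000 eV

The ratio is:
E_6/E_15 = (-13.6057000000) / (-2.1769120000)
E_6/E_15 = (-489.8052/36) / (-489.8052/225)
E_6/E_15 = 225/36
E_6/E_15 = 6.2500
(Note: the Z² factors cancel in the ratio.)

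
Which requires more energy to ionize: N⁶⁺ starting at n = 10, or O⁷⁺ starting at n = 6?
O⁷⁺ at n = 6 (E = -24.187911 eV)

Using E_n = -13.6057 Z² / n² eV:

N⁶⁺ (Z = 7) at n = 10:
E = -13.6057 × 7² / 10² = -13.6057 × 49 / 100 = -6.666793000 eV

O⁷⁺ (Z = 8) at n = 6:
E = -13.6057 × 8² / 6² = -13.6057 × 64 / 36 = -24.187911111 eV

Since -24.187911111 eV < -6.666793000 eV,
O⁷⁺ at n = 6 is more tightly bound (requires more energy to ionize).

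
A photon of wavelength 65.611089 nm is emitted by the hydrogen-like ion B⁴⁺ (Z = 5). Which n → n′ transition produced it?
n = 12 → n = 4

First, find the photon energy from the wavelength (hc = 1239.84 eV·nm):
E = hc/λ = 1239.84 eV·nm / 65.611089 nm = 18.896806 eV

The energy levels of B⁴⁺ satisfy E_n = -13.6057 × 5² / n² eV, so an emission n_i → n_f releases
ΔE = 13.6057 × 5² × (1/n_f² − 1/n_i²) eV.

Setting ΔE equal to the photon energy:
1/n_f² − 1/n_i² = 18.896806 / (13.6057 × 5²) = 0.055555557

Since 1/n_i² must be positive, we need 1/n_f² > 0.055555557, i.e. n_f ≤ 4. For each allowed n_f, solve n_i = (1/n_f² − 0.055555557)^(−1/2) and check whether it is a whole number:
  n_f = 1: 1/n_i² = 1.000000000 − 0.055555557 = 0.944444443 → n_i = 1.029  (not an integer) ✗
  n_f = 2: 1/n_i² = 0.250000000 − 0.055555557 = 0.194444443 → n_i = 2.268  (not an integer) ✗
  n_f = 3: 1/n_i² = 0.111111111 − 0.055555557 = 0.055555554 → n_i = 4.243  (not an integer) ✗
  n_f = 4: 1/n_i² = 0.062500000 − 0.055555557 = 0.006944443 → n_i = 12.000  → integer, n_i = 12 ✓

Only n_f = 4 gives an integer upper level, n_i = 12.

The transition is from n = 12 to n = 4 (emission).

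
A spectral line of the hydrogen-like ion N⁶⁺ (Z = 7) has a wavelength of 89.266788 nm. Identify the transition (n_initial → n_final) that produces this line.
n = 12 → n = 6

First, find the photon energy from the wavelength (hc = 1239.84 eV·nm):
E = hc/λ = 1239.84 eV·nm / 89.266788 nm = 13.889152 eV

The energy levels of N⁶⁺ satisfy E_n = -13.6057 × 7² / n² eV, so an emission n_i → n_f releases
ΔE = 13.6057 × 7² × (1/n_f² − 1/n_i²) eV.

Setting ΔE equal to the photon energy:
1/n_f² − 1/n_i² = 13.889152 / (13.6057 × 7²) = 0.020833333

Since 1/n_i² must be positive, we need 1/n_f² > 0.020833333, i.e. n_f ≤ 6. For each allowed n_f, solve n_i = (1/n_f² − 0.020833333)^(−1/2) and check whether it is a whole number:
  n_f = 1: 1/n_i² = 1.000000000 − 0.020833333 = 0.979166667 → n_i = 1.011  (not an integer) ✗
  n_f = 2: 1/n_i² = 0.250000000 − 0.020833333 = 0.229166667 → n_i = 2.089  (not an integer) ✗
  n_f = 3: 1/n_i² = 0.111111111 − 0.020833333 = 0.090277778 → n_i = 3.328  (not an integer) ✗
  n_f = 4: 1/n_i² = 0.062500000 − 0.020833333 = 0.041666667 → n_i = 4.899  (not an integer) ✗
  n_f = 5: 1/n_i² = 0.040000000 − 0.020833333 = 0.019166667 → n_i = 7.223  (not an integer) ✗
  n_f = 6: 1/n_i² = 0.027777778 − 0.020833333 = 0.006944445 → n_i = 12.000  → integer, n_i = 12 ✓

Only n_f = 6 gives an integer upper level, n_i = 12.

The transition is from n = 12 to n = 6 (emission).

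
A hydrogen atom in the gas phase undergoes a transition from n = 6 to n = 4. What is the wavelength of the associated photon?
2624.4436 nm

First, find the transition energy using E_n = -13.6057 / n² eV:
E_6 = -13.6057 / 6² = -0.3779361111 eV
E_4 = -13.6057 / 4² = -0.8503562500 eV

Photon energy: |ΔE| = |E_4 - E_6| = 0.4724201389 eV

Convert to wavelength using E = hc/λ with hc = 1239.84 eV·nm:
λ = hc/E = 1239.84 eV·nm / 0.4724201389 eV
λ = 2624.4436 nm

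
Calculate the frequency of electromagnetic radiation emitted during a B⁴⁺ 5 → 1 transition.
7.89563e+16 Hz

First, find the transition energy:
E_5 = -13.6057 × 5² / 5² = -13.605700 eV
E_1 = -13.6057 × 5² / 1² = -340.142500 eV
|ΔE| = |E_1 - E_5| = 326.536800 eV

Convert to Joules: E = 326.536800 eV × (1.602177 × 10⁻¹⁹ J/eV) = 5.2316975e-17 J

Using E = hf:
f = E/h = 5.2316975e-17 J / (6.62607 × 10⁻³⁴ J·s)
f = 7.89563e+16 Hz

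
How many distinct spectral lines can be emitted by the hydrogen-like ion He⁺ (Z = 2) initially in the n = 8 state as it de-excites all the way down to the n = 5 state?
6

The electron can occupy levels n = 5, 6, ..., 8 during de-excitation — that is m = 8 - 5 + 1 = 4 distinct levels.

The number of distinct spectral lines equals the number of ways to choose 2 of these m levels (each pair gives one possible emission transition):

Number of lines = m(m-1)/2 = 4×3/2 = 6

These correspond to all possible transitions between the 4 levels:
8 → 7, 8 → 6, 8 → 5, 7 → 6, 7 → 5, 6 → 5

Each transition produces a photon with a unique energy (and thus wavelength). This count does not depend on Z.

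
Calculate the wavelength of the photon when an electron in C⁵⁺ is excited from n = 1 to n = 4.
2.700045 nm

First, find the transition energy using E_n = -13.6057 Z² / n² eV:
E_1 = -13.6057 × 6² / 1² = -489.80520000 eV
E_4 = -13.6057 × 6² / 4² = -30.61282500 eV

Photon energy: |ΔE| = |E_4 - E_1| = 459.19237500 eV

Convert to wavelength using E = hc/λ with hc = 1239.84 eV·nm:
λ = hc/E = 1239.84 eV·nm / 459.19237500 eV
λ = 2.700045 nm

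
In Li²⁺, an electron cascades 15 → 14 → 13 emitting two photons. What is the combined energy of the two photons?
0.180 eV

The energy levels of Li²⁺ are E_n = -13.6057 × 3² / n² eV.

First transition (15 → 14):
ΔE₁ = |E_14 - E_15|
ΔE₁ = |-0.624751531 - (-0.544228000)| = 0.080524 eV

Second transition (14 → 13):
ΔE₂ = |E_13 - E_14|
ΔE₂ = |-0.724563905 - (-0.624751531)| = 0.099812 eV

Total energy released:
E_total = ΔE₁ + ΔE₂ = 0.080524 + 0.099812 = 0.180 eV

Note: This equals the direct transition 15 → 13: 0.180 eV ✓
Energy is conserved regardless of the path taken.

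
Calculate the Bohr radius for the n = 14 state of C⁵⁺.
1.7286 nm (or 17.2865 Å)

The Bohr radius formula is:
r_n = n² a₀ / Z

where a₀ = 0.0529177 nm is the Bohr radius.

For C⁵⁺ (Z = 6) at n = 14:
r_14 = 14² × 0.0529177 nm / 6
r_14 = 196 × 0.0529177 nm / 6
r_14 = 10.37187 nm / 6
r_14 = 1.7286 nm

The electron orbits at approximately 1.7286 nm from the nucleus.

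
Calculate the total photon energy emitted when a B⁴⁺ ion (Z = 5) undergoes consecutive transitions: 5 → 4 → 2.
71.430 eV

The energy levels of B⁴⁺ are E_n = -13.6057 × 5² / n² eV.

First transition (5 → 4):
ΔE₁ = |E_4 - E_5|
ΔE₁ = |-21.258906250 - (-13.605700000)| = 7.653206 eV

Second transition (4 → 2):
ΔE₂ = |E_2 - E_4|
ΔE₂ = |-85.035625000 - (-21.258906250)| = 63.776719 eV

Total energy released:
E_total = ΔE₁ + ΔE₂ = 7.653206 + 63.776719 = 71.430 eV

Note: This equals the direct transition 5 → 2: 71.430 eV ✓
Energy is conserved regardless of the path taken.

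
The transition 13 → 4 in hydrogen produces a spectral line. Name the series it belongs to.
Brackett series

The spectral series in hydrogen are named based on the final (lower) energy level:
- Lyman series: n_final = 1 (ultraviolet)
- Balmer series: n_final = 2 (visible/near-UV)
- Paschen series: n_final = 3 (infrared)
- Brackett series: n_final = 4 (infrared)
- Pfund series: n_final = 5 (far infrared)

Since this transition ends at n = 4, it belongs to the Brackett series.

For reference, this 13 → 4 line has photon energy
ΔE = 13.6057 eV × (1/4² - 1/13²) = 0.76984915 eV,
corresponding to wavelength λ = hc/ΔE = 1239.84 eV·nm / 0.76984915 eV = 1610.50 nm in the infrared region.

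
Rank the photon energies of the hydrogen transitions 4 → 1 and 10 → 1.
10 → 1

Calculate the energy for each transition:

Transition 4 → 1:
ΔE₁ = |E_1 - E_4| = |-13.6057/1² - (-13.6057/4²)|
ΔE₁ = |-13.60570000000 - (-0.85035625000)| = 12.75534375 eV

Transition 10 → 1:
ΔE₂ = |E_1 - E_10| = |-13.6057/1² - (-13.6057/10²)|
ΔE₂ = |-13.60570000000 - (-0.13605700000)| = 13.46964300 eV

Since 13.46964300 eV > 12.75534375 eV, the transition 10 → 1 emits the more energetic photon.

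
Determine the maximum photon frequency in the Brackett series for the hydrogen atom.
2.056e+14 Hz

The series limit corresponds to the transition from n = ∞ to n = 4.
This is the highest energy (shortest wavelength) transition in the Brackett series.

E_∞ = 0 eV
E_4 = -13.6057 / 4² = -0.85035625 eV

Energy at series limit:
ΔE = E_∞ - E_4 = 0 - (-0.85035625) = 0.85035625 eV
E = 0.85035625 eV × (1.602177 × 10⁻¹⁹ J/eV) = 1.36242e-19 J
f = E/h = 1.36242e-19 J / (6.62607 × 10⁻³⁴ J·s) = 2.056e+14 Hz

This energy equals the ionization energy from the n = 4 state of hydrogen.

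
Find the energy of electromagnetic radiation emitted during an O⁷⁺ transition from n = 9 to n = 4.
43.67 eV

The energy levels are E_n = -13.6057 Z² eV / n².

Energy at n = 9: E_9 = -13.6057 × 8² / 9² = -10.75018 eV
Energy at n = 4: E_4 = -13.6057 × 8² / 4² = -54.42280 eV

For emission (electron falling to lower state), the photon energy is:
E_photon = E_9 - E_4 = |-10.75018 - (-54.42280)|
E_photon = 43.67 eV

This energy is carried away by the emitted photon.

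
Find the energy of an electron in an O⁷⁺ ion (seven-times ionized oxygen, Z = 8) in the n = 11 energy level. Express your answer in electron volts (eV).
-7.1964 eV

The energy levels of a hydrogen-like atom are given by:
E_n = -13.6057 Z² / n² eV  (with Z = 8 for O⁷⁺)

For n = 11:
E_11 = -13.6057 × 8² / 11²
E_11 = -13.6057 × 64 / 121
E_11 = -7.1964 eV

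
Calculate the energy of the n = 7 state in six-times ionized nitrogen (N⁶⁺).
-13.6057 eV

For hydrogen-like ions, the energy levels scale with Z²:
E_n = -13.6057 Z² / n² eV

For N⁶⁺ (Z = 7) at n = 7:
E_7 = -13.6057 × 7² / 7²
E_7 = -13.6057 × 49 / 49
E_7 = -666.6793 / 49
E_7 = -13.6057 eV

The energy is 49 times more negative than hydrogen at the same n due to the stronger nuclear charge.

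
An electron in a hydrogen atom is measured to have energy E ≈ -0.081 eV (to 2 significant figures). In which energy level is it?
n = 13

The exact energy levels follow E_n = -13.6057 eV / n².

The measured value (-0.081 eV) is reported to only 2 significant figures, so we must test candidate n values and see which one matches to that precision.

Candidate energies:
  n = 11:  E = -13.6057/11² = -0.112444 eV
  n = 12:  E = -13.6057/12² = -0.094484 eV
  n = 13:  E = -13.6057/13² = -0.080507 eV  ← matches
  n = 14:  E = -13.6057/14² = -0.069417 eV
  n = 15:  E = -13.6057/15² = -0.060470 eV

Checking against the measurement of -0.081 eV (2 sig figs), only n = 13 agrees:
E_13 = -0.080507 eV, which rounds to -0.081 eV ✓

Therefore n = 13.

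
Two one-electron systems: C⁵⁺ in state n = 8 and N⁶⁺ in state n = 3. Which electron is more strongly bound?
N⁶⁺ at n = 3 (E = -74.0755 eV)

Using E_n = -13.6057 Z² / n² eV:

C⁵⁺ (Z = 6) at n = 8:
E = -13.6057 × 6² / 8² = -13.6057 × 36 / 64 = -7.6532063 eV

N⁶⁺ (Z = 7) at n = 3:
E = -13.6057 × 7² / 3² = -13.6057 × 49 / 9 = -74.0754778 eV

Since -74.0754778 eV < -7.6532063 eV,
N⁶⁺ at n = 3 is more tightly bound (requires more energy to ionize).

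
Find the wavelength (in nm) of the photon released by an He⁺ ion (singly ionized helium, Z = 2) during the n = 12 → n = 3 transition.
218.70 nm

First, find the transition energy using E_n = -13.6057 Z² / n² eV:
E_12 = -13.6057 × 2² / 12² = -0.377936 eV
E_3 = -13.6057 × 2² / 3² = -6.046978 eV

Photon energy: |ΔE| = |E_3 - E_12| = 5.669042 eV

Convert to wavelength using E = hc/λ with hc = 1239.84 eV·nm:
λ = hc/E = 1239.84 eV·nm / 5.669042 eV
λ = 218.70 nm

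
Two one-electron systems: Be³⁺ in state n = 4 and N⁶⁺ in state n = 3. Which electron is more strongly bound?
N⁶⁺ at n = 3 (E = -74.08 eV)

Using E_n = -13.6057 Z² / n² eV:

Be³⁺ (Z = 4) at n = 4:
E = -13.6057 × 4² / 4² = -13.6057 × 16 / 16 = -13.60570 eV

N⁶⁺ (Z = 7) at n = 3:
E = -13.6057 × 7² / 3² = -13.6057 × 49 / 9 = -74.07548 eV

Since -74.07548 eV < -13.60570 eV,
N⁶⁺ at n = 3 is more tightly bound (requires more energy to ionize).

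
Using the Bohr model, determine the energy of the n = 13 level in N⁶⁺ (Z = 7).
-3.94 eV

For hydrogen-like ions, the energy levels scale with Z²:
E_n = -13.6057 Z² / n² eV

For N⁶⁺ (Z = 7) at n = 13:
E_13 = -13.6057 × 7² / 13²
E_13 = -13.6057 × 49 / 169
E_13 = -666.6793 / 169
E_13 = -3.94 eV

The energy is 49 times more negative than hydrogen at the same n due to the stronger nuclear charge.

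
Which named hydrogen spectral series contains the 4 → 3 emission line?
Paschen series

The spectral series in hydrogen are named based on the final (lower) energy level:
- Lyman series: n_final = 1 (ultraviolet)
- Balmer series: n_final = 2 (visible/near-UV)
- Paschen series: n_final = 3 (infrared)
- Brackett series: n_final = 4 (infrared)
- Pfund series: n_final = 5 (far infrared)

Since this transition ends at n = 3, it belongs to the Paschen series.

For reference, this 4 → 3 line has photon energy
ΔE = 13.6057 eV × (1/3² - 1/4²) = 0.66138819444 eV,
corresponding to wavelength λ = hc/ΔE = 1239.84 eV·nm / 0.66138819444 eV = 1874.60256 nm in the infrared region.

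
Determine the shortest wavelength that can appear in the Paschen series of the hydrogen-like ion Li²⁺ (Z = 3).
91.127 nm

The series limit corresponds to the transition from n = ∞ to n = 3.
This is the highest energy (shortest wavelength) transition in the Paschen series.

E_∞ = 0 eV
E_3 = -13.6057 × 3² / 3² = -13.60570 eV

Energy at series limit:
ΔE = E_∞ - E_3 = 0 - (-13.60570) = 13.60570 eV
λ = hc/E = 1239.84 eV·nm / 13.60570 eV = 91.127 nm

This energy equals the ionization energy from the n = 3 state of Li²⁺.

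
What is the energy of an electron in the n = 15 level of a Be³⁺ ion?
-0.967516 eV

For hydrogen-like ions, the energy levels scale with Z²:
E_n = -13.6057 Z² / n² eV

For Be³⁺ (Z = 4) at n = 15:
E_15 = -13.6057 × 4² / 15²
E_15 = -13.6057 × 16 / 225
E_15 = -217.6912 / 225
E_15 = -0.967516 eV

The energy is 16 times more negative than hydrogen at the same n due to the stronger nuclear charge.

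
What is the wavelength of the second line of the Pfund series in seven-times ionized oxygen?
72.6758 nm

The lines of a series are numbered from the longest wavelength (smallest ΔE) outward; the second line is the transition from n = n_f + 2 to n_f.
The Pfund series has all transitions ending at n_f = 5.

For O⁷⁺ (Z = 8), the second line (β-line) is the jump from n = 7 to n = 5:
E_7 = -13.6057 × 8² / 7² = -17.770710 eV
E_5 = -13.6057 × 8² / 5² = -34.830592 eV
ΔE = E_7 - E_5 = 17.059882 eV

λ = hc/E = 1239.84 eV·nm / 17.059882 eV
λ = 72.6758 nm

This is the β-line of the Pfund series in O⁷⁺.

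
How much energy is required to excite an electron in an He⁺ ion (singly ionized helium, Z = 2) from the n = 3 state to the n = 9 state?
5.3751 eV

The energy levels of a hydrogen-like atom are E_n = -13.6057 Z² eV / n².

Energy at n = 3: E_3 = -13.6057 × 2² / 3² = -6.0469778 eV
Energy at n = 9: E_9 = -13.6057 × 2² / 9² = -0.6718864 eV

The excitation energy is the difference:
ΔE = E_9 - E_3
ΔE = -0.6718864 - (-6.0469778)
ΔE = 5.3751 eV

Since this is positive, energy must be absorbed (photon absorption).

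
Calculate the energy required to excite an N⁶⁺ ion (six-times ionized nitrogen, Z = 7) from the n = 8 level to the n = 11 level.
4.9071 eV

The energy levels of a hydrogen-like atom are E_n = -13.6057 Z² eV / n².

Energy at n = 8: E_8 = -13.6057 × 7² / 8² = -10.4168641 eV
Energy at n = 11: E_11 = -13.6057 × 7² / 11² = -5.5097463 eV

The excitation energy is the difference:
ΔE = E_11 - E_8
ΔE = -5.5097463 - (-10.4168641)
ΔE = 4.9071 eV

Since this is positive, energy must be absorbed (photon absorption).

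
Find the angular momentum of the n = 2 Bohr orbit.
2.10914e-34 J·s (or 2ℏ)

In the Bohr model, angular momentum is quantized:
L = nℏ

where ℏ = h/(2π) = 1.0545718e-34 J·s

For n = 2:
L = 2 × 1.0545718e-34 J·s
L = 2.10914e-34 J·s

This can also be written as L = 2ℏ.
The angular momentum is an integer multiple of the reduced Planck constant.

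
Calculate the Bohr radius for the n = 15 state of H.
11.9065 nm (or 119.0648 Å)

The Bohr radius formula is:
r_n = n² a₀ / Z

where a₀ = 0.0529177 nm is the Bohr radius.

For H (Z = 1) at n = 15:
r_15 = 15² × 0.0529177 nm / 1
r_15 = 225 × 0.0529177 nm / 1
r_15 = 11.90648 nm / 1
r_15 = 11.9065 nm

The electron orbits at approximately 11.9065 nm from the nucleus.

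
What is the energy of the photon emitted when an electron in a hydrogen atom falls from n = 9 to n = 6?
0.210 eV

The energy levels are E_n = -13.6057 eV / n².

Energy at n = 9: E_9 = -13.6057 / 9² = -0.167972 eV
Energy at n = 6: E_6 = -13.6057 / 6² = -0.377936 eV

For emission (electron falling to lower state), the photon energy is:
E_photon = E_9 - E_6 = |-0.167972 - (-0.377936)|
E_photon = 0.210 eV

This energy is carried away by the emitted photon.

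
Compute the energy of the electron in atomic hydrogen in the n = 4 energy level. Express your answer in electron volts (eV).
-0.8504 eV

The energy levels of a hydrogen-like atom are given by:
E_n = -13.6057 eV / n²

For n = 4:
E_4 = -13.6057 eV / 4²
E_4 = -13.6057 eV / 16
E_4 = -0.8504 eV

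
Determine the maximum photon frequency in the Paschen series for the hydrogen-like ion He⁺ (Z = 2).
1.4622e+15 Hz

The series limit corresponds to the transition from n = ∞ to n = 3.
This is the highest energy (shortest wavelength) transition in the Paschen series.

E_∞ = 0 eV
E_3 = -13.6057 × 2² / 3² = -6.0469778 eV

Energy at series limit:
ΔE = E_∞ - E_3 = 0 - (-6.0469778) = 6.0469778 eV
E = 6.0469778 eV × (1.602177 × 10⁻¹⁹ J/eV) = 9.688329e-19 J
f = E/h = 9.688329e-19 J / (6.62607 × 10⁻³⁴ J·s) = 1.4622e+15 Hz

This energy equals the ionization energy from the n = 3 state of He⁺.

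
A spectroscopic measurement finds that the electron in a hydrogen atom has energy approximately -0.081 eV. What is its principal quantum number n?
n = 13

The exact energy levels follow E_n = -13.6057 eV / n².

The measured value (-0.081 eV) is reported to only 2 significant figures, so we must test candidate n values and see which one matches to that precision.

Candidate energies:
  n = 11:  E = -13.6057/11² = -0.11244 eV
  n = 12:  E = -13.6057/12² = -0.09448 eV
  n = 13:  E = -13.6057/13² = -0.08051 eV  ← matches
  n = 14:  E = -13.6057/14² = -0.06942 eV
  n = 15:  E = -13.6057/15² = -0.06047 eV

Checking against the measurement of -0.081 eV (2 sig figs), only n = 13 agrees:
E_13 = -0.08051 eV, which rounds to -0.081 eV ✓

Therefore n = 13.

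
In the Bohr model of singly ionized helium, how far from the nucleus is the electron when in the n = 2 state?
0.1058 nm (or 1.0584 Å)

The Bohr radius formula is:
r_n = n² a₀ / Z

where a₀ = 0.0529177 nm is the Bohr radius.

For He⁺ (Z = 2) at n = 2:
r_2 = 2² × 0.0529177 nm / 2
r_2 = 4 × 0.0529177 nm / 2
r_2 = 0.21167 nm / 2
r_2 = 0.1058 nm

The electron orbits at approximately 0.1058 nm from the nucleus.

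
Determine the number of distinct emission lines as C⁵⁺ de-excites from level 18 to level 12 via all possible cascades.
21

The electron can occupy levels n = 12, 13, ..., 18 during de-excitation — that is m = 18 - 12 + 1 = 7 distinct levels.

The number of distinct spectral lines equals the number of ways to choose 2 of these m levels (each pair gives one possible emission transition):

Number of lines = m(m-1)/2 = 7×6/2 = 21

These correspond to all possible transitions between the 7 levels:
18 → 17, 18 → 16, 18 → 15, 18 → 14, 18 → 13, 18 → 12, 17 → 16, 17 → 15...

Each transition produces a photon with a unique energy (and thus wavelength). This count does not depend on Z.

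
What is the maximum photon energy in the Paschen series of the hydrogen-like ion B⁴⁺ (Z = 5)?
37.794 eV

The series limit corresponds to the transition from n = ∞ to n = 3.
This is the highest energy (shortest wavelength) transition in the Paschen series.

E_∞ = 0 eV
E_3 = -13.6057 × 5² / 3² = -37.794 eV

Energy at series limit:
ΔE = E_∞ - E_3 = 0 - (-37.794) = 37.794 eV

This energy equals the ionization energy from the n = 3 state of B⁴⁺.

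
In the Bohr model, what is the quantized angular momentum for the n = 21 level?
2.2146e-33 J·s (or 21ℏ)

In the Bohr model, angular momentum is quantized:
L = nℏ

where ℏ = h/(2π) = 1.054572e-34 J·s

For n = 21:
L = 21 × 1.054572e-34 J·s
L = 2.2146e-33 J·s

This can also be written as L = 21ℏ.
The angular momentum is an integer multiple of the reduced Planck constant.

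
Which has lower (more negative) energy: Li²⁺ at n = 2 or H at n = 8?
Li²⁺ at n = 2 (E = -30.613 eV)

Using E_n = -13.6057 Z² / n² eV:

Li²⁺ (Z = 3) at n = 2:
E = -13.6057 × 3² / 2² = -13.6057 × 9 / 4 = -30.612825 eV

H (Z = 1) at n = 8:
E = -13.6057 × 1² / 8² = -13.6057 × 1 / 64 = -0.212589 eV

Since -30.612825 eV < -0.212589 eV,
Li²⁺ at n = 2 is more tightly bound (requires more energy to ionize).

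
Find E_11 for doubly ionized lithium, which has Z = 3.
-1.012 eV

For hydrogen-like ions, the energy levels scale with Z²:
E_n = -13.6057 Z² / n² eV

For Li²⁺ (Z = 3) at n = 11:
E_11 = -13.6057 × 3² / 11²
E_11 = -13.6057 × 9 / 121
E_11 = -122.4513 / 121
E_11 = -1.012 eV

The energy is 9 times more negative than hydrogen at the same n due to the stronger nuclear charge.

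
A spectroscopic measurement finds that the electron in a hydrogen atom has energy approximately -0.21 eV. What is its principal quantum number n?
n = 8

The exact energy levels follow E_n = -13.6057 eV / n².

The measured value (-0.21 eV) is reported to only 2 significant figures, so we must test candidate n values and see which one matches to that precision.

Candidate energies:
  n = 6:  E = -13.6057/6² = -0.37794 eV
  n = 7:  E = -13.6057/7² = -0.27767 eV
  n = 8:  E = -13.6057/8² = -0.21259 eV  ← matches
  n = 9:  E = -13.6057/9² = -0.16797 eV
  n = 10:  E = -13.6057/10² = -0.13606 eV

Checking against the measurement of -0.21 eV (2 sig figs), only n = 8 agrees:
E_8 = -0.21259 eV, which rounds to -0.21 eV ✓

Therefore n = 8.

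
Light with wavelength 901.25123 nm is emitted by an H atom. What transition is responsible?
n = 10 → n = 3

First, find the photon energy from the wavelength (hc = 1239.84 eV·nm):
E = hc/λ = 1239.84 eV·nm / 901.25123 nm = 1.3756874 eV

The energy levels of hydrogen satisfy E_n = -13.6057 / n² eV, so an emission n_i → n_f releases
ΔE = 13.6057 × (1/n_f² − 1/n_i²) eV.

Setting ΔE equal to the photon energy:
1/n_f² − 1/n_i² = 1.3756874 / 13.6057 = 0.10111111

Since 1/n_i² must be positive, we need 1/n_f² > 0.10111111, i.e. n_f ≤ 3. For each allowed n_f, solve n_i = (1/n_f² − 0.10111111)^(−1/2) and check whether it is a whole number:
  n_f = 1: 1/n_i² = 1.00000000 − 0.10111111 = 0.89888889 → n_i = 1.055  (not an integer) ✗
  n_f = 2: 1/n_i² = 0.25000000 − 0.10111111 = 0.14888889 → n_i = 2.592  (not an integer) ✗
  n_f = 3: 1/n_i² = 0.11111111 − 0.10111111 = 0.01000000 → n_i = 10.000  → integer, n_i = 10 ✓

Only n_f = 3 gives an integer upper level, n_i = 10.

The transition is from n = 10 to n = 3 (emission).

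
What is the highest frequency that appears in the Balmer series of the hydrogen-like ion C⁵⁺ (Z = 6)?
2.96086e+16 Hz

The series limit corresponds to the transition from n = ∞ to n = 2.
This is the highest energy (shortest wavelength) transition in the Balmer series.

E_∞ = 0 eV
E_2 = -13.6057 × 6² / 2² = -122.451300 eV

Energy at series limit:
ΔE = E_∞ - E_2 = 0 - (-122.451300) = 122.451300 eV
E = 122.451300 eV × (1.602177 × 10⁻¹⁹ J/eV) = 1.9618866e-17 J
f = E/h = 1.9618866e-17 J / (6.62607 × 10⁻³⁴ J·s) = 2.96086e+16 Hz

This energy equals the ionization energy from the n = 2 state of C⁵⁺.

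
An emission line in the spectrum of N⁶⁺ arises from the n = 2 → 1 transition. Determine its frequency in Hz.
1.209e+17 Hz

First, find the transition energy:
E_2 = -13.6057 × 7² / 2² = -166.6698250 eV
E_1 = -13.6057 × 7² / 1² = -666.6793000 eV
|ΔE| = |E_1 - E_2| = 500.0094750 eV

Convert to Joules: E = 500.0094750 eV × (1.602177 × 10⁻¹⁹ J/eV) = 8.01104e-17 J

Using E = hf:
f = E/h = 8.01104e-17 J / (6.62607 × 10⁻³⁴ J·s)
f = 1.209e+17 Hz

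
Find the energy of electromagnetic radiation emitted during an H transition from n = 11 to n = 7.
0.165224 eV

The energy levels are E_n = -13.6057 eV / n².

Energy at n = 11: E_11 = -13.6057 / 11² = -0.112443802 eV
Energy at n = 7: E_7 = -13.6057 / 7² = -0.277667347 eV

For emission (electron falling to lower state), the photon energy is:
E_photon = E_11 - E_7 = |-0.112443802 - (-0.277667347)|
E_photon = 0.165224 eV

This energy is carried away by the emitted photon.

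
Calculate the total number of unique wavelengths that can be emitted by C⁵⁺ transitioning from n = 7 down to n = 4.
6

The electron can occupy levels n = 4, 5, ..., 7 during de-excitation — that is m = 7 - 4 + 1 = 4 distinct levels.

The number of distinct spectral lines equals the number of ways to choose 2 of these m levels (each pair gives one possible emission transition):

Number of lines = m(m-1)/2 = 4×3/2 = 6

These correspond to all possible transitions between the 4 levels:
7 → 6, 7 → 5, 7 → 4, 6 → 5, 6 → 4, 5 → 4

Each transition produces a photon with a unique energy (and thus wavelength). This count does not depend on Z.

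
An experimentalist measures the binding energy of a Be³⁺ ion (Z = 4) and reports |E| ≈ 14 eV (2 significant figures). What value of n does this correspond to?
n = 4

The exact energy levels follow E_n = -13.6057 Z² / n² eV with Z = 4.

The measured value (-14 eV) is reported to only 2 significant figures, so we must test candidate n values and see which one matches to that precision.

Candidate energies:
  n = 2:  E = -13.6057 × 4² / 2² = -54.42280 eV
  n = 3:  E = -13.6057 × 4² / 3² = -24.18791 eV
  n = 4:  E = -13.6057 × 4² / 4² = -13.60570 eV  ← matches
  n = 5:  E = -13.6057 × 4² / 5² = -8.70765 eV
  n = 6:  E = -13.6057 × 4² / 6² = -6.04698 eV

Checking against the measurement of -14 eV (2 sig figs), only n = 4 agrees:
E_4 = -13.60570 eV, which rounds to -14 eV ✓

Therefore n = 4.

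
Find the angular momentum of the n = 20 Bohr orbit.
2.11e-33 J·s (or 20ℏ)

In the Bohr model, angular momentum is quantized:
L = nℏ

where ℏ = h/(2π) = 1.0546e-34 J·s

For n = 20:
L = 20 × 1.0546e-34 J·s
L = 2.11e-33 J·s

This can also be written as L = 20ℏ.
The angular momentum is an integer multiple of the reduced Planck constant.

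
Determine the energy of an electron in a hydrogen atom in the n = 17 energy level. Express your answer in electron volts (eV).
-0.047079 eV

The energy levels of a hydrogen-like atom are given by:
E_n = -13.6057 eV / n²

For n = 17:
E_17 = -13.6057 eV / 17²
E_17 = -13.6057 eV / 289
E_17 = -0.047079 eV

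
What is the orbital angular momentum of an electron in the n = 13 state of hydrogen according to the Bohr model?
1.37094e-33 J·s (or 13ℏ)

In the Bohr model, angular momentum is quantized:
L = nℏ

where ℏ = h/(2π) = 1.0545718e-34 J·s

For n = 13:
L = 13 × 1.0545718e-34 J·s
L = 1.37094e-33 J·s

This can also be written as L = 13ℏ.
The angular momentum is an integer multiple of the reduced Planck constant.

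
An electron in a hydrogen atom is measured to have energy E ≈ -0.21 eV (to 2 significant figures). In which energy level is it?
n = 8

The exact energy levels follow E_n = -13.6057 eV / n².

The measured value (-0.21 eV) is reported to only 2 significant figures, so we must test candidate n values and see which one matches to that precision.

Candidate energies:
  n = 6:  E = -13.6057/6² = -0.377936 eV
  n = 7:  E = -13.6057/7² = -0.277667 eV
  n = 8:  E = -13.6057/8² = -0.212589 eV  ← matches
  n = 9:  E = -13.6057/9² = -0.167972 eV
  n = 10:  E = -13.6057/10² = -0.136057 eV

Checking against the measurement of -0.21 eV (2 sig figs), only n = 8 agrees:
E_8 = -0.212589 eV, which rounds to -0.21 eV ✓

Therefore n = 8.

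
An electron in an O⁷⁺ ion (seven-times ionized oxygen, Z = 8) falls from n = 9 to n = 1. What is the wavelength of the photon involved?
1.44 nm

First, find the transition energy using E_n = -13.6057 Z² / n² eV:
E_9 = -13.6057 × 8² / 9² = -10.7502 eV
E_1 = -13.6057 × 8² / 1² = -870.7648 eV

Photon energy: |ΔE| = |E_1 - E_9| = 860.0146 eV

Convert to wavelength using E = hc/λ with hc = 1239.84 eV·nm:
λ = hc/E = 1239.84 eV·nm / 860.0146 eV
λ = 1.44 nm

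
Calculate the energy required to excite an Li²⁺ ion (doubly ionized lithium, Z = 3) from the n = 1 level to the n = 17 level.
122.02759 eV

The energy levels of a hydrogen-like atom are E_n = -13.6057 Z² eV / n².

Energy at n = 1: E_1 = -13.6057 × 3² / 1² = -122.45130000 eV
Energy at n = 17: E_17 = -13.6057 × 3² / 17² = -0.42370692 eV

The excitation energy is the difference:
ΔE = E_17 - E_1
ΔE = -0.42370692 - (-122.45130000)
ΔE = 122.02759 eV

Since this is positive, energy must be absorbed (photon absorption).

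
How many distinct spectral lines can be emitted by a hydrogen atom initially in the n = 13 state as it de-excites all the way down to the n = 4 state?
45

The electron can occupy levels n = 4, 5, ..., 13 during de-excitation — that is m = 13 - 4 + 1 = 10 distinct levels.

The number of distinct spectral lines equals the number of ways to choose 2 of these m levels (each pair gives one possible emission transition):

Number of lines = m(m-1)/2 = 10×9/2 = 45

These correspond to all possible transitions between the 10 levels:
13 → 12, 13 → 11, 13 → 10, 13 → 9, 13 → 8, 13 → 7, 13 → 6, 13 → 5...

Each transition produces a photon with a unique energy (and thus wavelength). This count does not depend on Z.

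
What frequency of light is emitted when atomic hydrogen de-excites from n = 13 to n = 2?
8.030e+14 Hz

First, find the transition energy:
E_13 = -13.6057 / 13² = -0.08050710 eV
E_2 = -13.6057 / 2² = -3.40142500 eV
|ΔE| = |E_2 - E_13| = 3.32091790 eV

Convert to Joules: E = 3.32091790 eV × (1.602177 × 10⁻¹⁹ J/eV) = 5.32070e-19 J

Using E = hf:
f = E/h = 5.32070e-19 J / (6.62607 × 10⁻³⁴ J·s)
f = 8.030e+14 Hz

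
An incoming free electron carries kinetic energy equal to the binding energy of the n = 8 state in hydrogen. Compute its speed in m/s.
2.735e+05 m/s (or 0.09% of c)

The binding energy at n = 8 for hydrogen is:
E_8 = -13.6057/8² = -0.2125891 eV
|E_8| = 0.2125891 eV

Convert to Joules:
KE = 0.2125891 eV × (1.602177 × 10⁻¹⁹ J/eV) = 3.40605e-20 J

Using KE = ½mv²:
v = √(2·KE/m_e)
v = √(2 × 3.40605e-20 J / 9.10938 × 10⁻³¹ kg)
v = 2.735e+05 m/s

This is approximately 0.09% the speed of light.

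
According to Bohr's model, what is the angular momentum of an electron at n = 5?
5.27286e-34 J·s (or 5ℏ)

In the Bohr model, angular momentum is quantized:
L = nℏ

where ℏ = h/(2π) = 1.0545718e-34 J·s

For n = 5:
L = 5 × 1.0545718e-34 J·s
L = 5.27286e-34 J·s

This can also be written as L = 5ℏ.
The angular momentum is an integer multiple of the reduced Planck constant.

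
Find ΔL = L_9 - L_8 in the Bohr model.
1.0546e-34 J·s (or 1ℏ)

In the Bohr model, L_n = nℏ where ℏ = 1.054572e-34 J·s.

L_9 = 9ℏ = 9.491148e-34 J·s
L_8 = 8ℏ = 8.436576e-34 J·s

ΔL = L_9 - L_8 = (9 - 8)ℏ = 1ℏ
ΔL = 1 × 1.054572e-34 J·s = 1.0546e-34 J·s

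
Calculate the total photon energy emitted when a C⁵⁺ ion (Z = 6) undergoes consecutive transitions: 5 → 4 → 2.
102.859092 eV

The energy levels of C⁵⁺ are E_n = -13.6057 × 6² / n² eV.

First transition (5 → 4):
ΔE₁ = |E_4 - E_5|
ΔE₁ = |-30.612825000000 - (-19.592208000000)| = 11.020617000 eV

Second transition (4 → 2):
ΔE₂ = |E_2 - E_4|
ΔE₂ = |-122.451300000000 - (-30.612825000000)| = 91.838475000 eV

Total energy released:
E_total = ΔE₁ + ΔE₂ = 11.020617000 + 91.838475000 = 102.859092 eV

Note: This equals the direct transition 5 → 2: 102.859092 eV ✓
Energy is conserved regardless of the path taken.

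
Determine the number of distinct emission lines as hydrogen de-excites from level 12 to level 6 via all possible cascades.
21

The electron can occupy levels n = 6, 7, ..., 12 during de-excitation — that is m = 12 - 6 + 1 = 7 distinct levels.

The number of distinct spectral lines equals the number of ways to choose 2 of these m levels (each pair gives one possible emission transition):

Number of lines = m(m-1)/2 = 7×6/2 = 21

These correspond to all possible transitions between the 7 levels:
12 → 11, 12 → 10, 12 → 9, 12 → 8, 12 → 7, 12 → 6, 11 → 10, 11 → 9...

Each transition produces a photon with a unique energy (and thus wavelength). This count does not depend on Z.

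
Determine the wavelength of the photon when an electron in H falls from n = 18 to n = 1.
91.408639 nm

First, find the transition energy using E_n = -13.6057 / n² eV:
E_18 = -13.6057 / 18² = -0.04199290 eV
E_1 = -13.6057 / 1² = -13.60570000 eV

Photon energy: |ΔE| = |E_1 - E_18| = 13.56370710 eV

Convert to wavelength using E = hc/λ with hc = 1239.84 eV·nm:
λ = hc/E = 1239.84 eV·nm / 13.56370710 eV
λ = 91.408639 nm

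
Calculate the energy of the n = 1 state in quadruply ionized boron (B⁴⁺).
-340.14250 eV

For hydrogen-like ions, the energy levels scale with Z²:
E_n = -13.6057 Z² / n² eV

For B⁴⁺ (Z = 5) at n = 1:
E_1 = -13.6057 × 5² / 1²
E_1 = -13.6057 × 25 / 1
E_1 = -340.1425 / 1
E_1 = -340.14250 eV

The energy is 25 times more negative than hydrogen at the same n due to the stronger nuclear charge.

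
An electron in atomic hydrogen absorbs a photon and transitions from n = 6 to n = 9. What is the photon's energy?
0.2100 eV

The energy levels of a hydrogen-like atom are E_n = -13.6057 eV / n².

Energy at n = 6: E_6 = -13.6057 / 6² = -0.3779361 eV
Energy at n = 9: E_9 = -13.6057 / 9² = -0.1679716 eV

The excitation energy is the difference:
ΔE = E_9 - E_6
ΔE = -0.1679716 - (-0.3779361)
ΔE = 0.2100 eV

Since this is positive, energy must be absorbed (photon absorption).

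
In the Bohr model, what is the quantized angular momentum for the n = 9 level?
9.49115e-34 J·s (or 9ℏ)

In the Bohr model, angular momentum is quantized:
L = nℏ

where ℏ = h/(2π) = 1.0545718e-34 J·s

For n = 9:
L = 9 × 1.0545718e-34 J·s
L = 9.49115e-34 J·s

This can also be written as L = 9ℏ.
The angular momentum is an integer multiple of the reduced Planck constant.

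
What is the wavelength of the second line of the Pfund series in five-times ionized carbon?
129.20136 nm

The lines of a series are numbered from the longest wavelength (smallest ΔE) outward; the second line is the transition from n = n_f + 2 to n_f.
The Pfund series has all transitions ending at n_f = 5.

For C⁵⁺ (Z = 6), the second line (β-line) is the jump from n = 7 to n = 5:
E_7 = -13.6057 × 6² / 7² = -9.996024490 eV
E_5 = -13.6057 × 6² / 5² = -19.592208000 eV
ΔE = E_7 - E_5 = 9.596183510 eV

λ = hc/E = 1239.84 eV·nm / 9.596183510 eV
λ = 129.20136 nm

This is the β-line of the Pfund series in C⁵⁺.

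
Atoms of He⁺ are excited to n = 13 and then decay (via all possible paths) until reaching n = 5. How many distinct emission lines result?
36

The electron can occupy levels n = 5, 6, ..., 13 during de-excitation — that is m = 13 - 5 + 1 = 9 distinct levels.

The number of distinct spectral lines equals the number of ways to choose 2 of these m levels (each pair gives one possible emission transition):

Number of lines = m(m-1)/2 = 9×8/2 = 36

These correspond to all possible transitions between the 9 levels:
13 → 12, 13 → 11, 13 → 10, 13 → 9, 13 → 8, 13 → 7, 13 → 6, 13 → 5...

Each transition produces a photon with a unique energy (and thus wavelength). This count does not depend on Z.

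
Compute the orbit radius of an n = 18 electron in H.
17.145342 nm (or 171.453416 Å)

The Bohr radius formula is:
r_n = n² a₀ / Z

where a₀ = 0.052917721 nm is the Bohr radius.

For H (Z = 1) at n = 18:
r_18 = 18² × 0.052917721 nm / 1
r_18 = 324 × 0.052917721 nm / 1
r_18 = 17.1453416 nm / 1
r_18 = 17.145342 nm

The electron orbits at approximately 17.145342 nm from the nucleus.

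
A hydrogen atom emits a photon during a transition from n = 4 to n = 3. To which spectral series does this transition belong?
Paschen series

The spectral series in hydrogen are named based on the final (lower) energy level:
- Lyman series: n_final = 1 (ultraviolet)
- Balmer series: n_final = 2 (visible/near-UV)
- Paschen series: n_final = 3 (infrared)
- Brackett series: n_final = 4 (infrared)
- Pfund series: n_final = 5 (far infrared)

Since this transition ends at n = 3, it belongs to the Paschen series.

For reference, this 4 → 3 line has photon energy
ΔE = 13.6057 eV × (1/3² - 1/4²) = 0.66138819 eV,
corresponding to wavelength λ = hc/ΔE = 1239.84 eV·nm / 0.66138819 eV = 1874.60 nm in the infrared region.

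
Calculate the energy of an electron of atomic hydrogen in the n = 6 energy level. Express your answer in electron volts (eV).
-0.38 eV

The energy levels of a hydrogen-like atom are given by:
E_n = -13.6057 eV / n²

For n = 6:
E_6 = -13.6057 eV / 6²
E_6 = -13.6057 eV / 36
E_6 = -0.38 eV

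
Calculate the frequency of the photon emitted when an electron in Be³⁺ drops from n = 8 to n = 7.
2.52e+14 Hz

First, find the transition energy:
E_8 = -13.6057 × 4² / 8² = -3.40142500 eV
E_7 = -13.6057 × 4² / 7² = -4.44267755 eV
|ΔE| = |E_7 - E_8| = 1.04125255 eV

Convert to Joules: E = 1.04125255 eV × (1.602177 × 10⁻¹⁹ J/eV) = 1.6683e-19 J

Using E = hf:
f = E/h = 1.6683e-19 J / (6.62607 × 10⁻³⁴ J·s)
f = 2.52e+14 Hz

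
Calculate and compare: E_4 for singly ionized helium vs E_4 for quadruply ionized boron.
B⁴⁺ at n = 4 (E = -21.2589 eV)

Using E_n = -13.6057 Z² / n² eV:

He⁺ (Z = 2) at n = 4:
E = -13.6057 × 2² / 4² = -13.6057 × 4 / 16 = -3.4014250 eV

B⁴⁺ (Z = 5) at n = 4:
E = -13.6057 × 5² / 4² = -13.6057 × 25 / 16 = -21.2589063 eV

Since -21.2589063 eV < -3.4014250 eV,
B⁴⁺ at n = 4 is more tightly bound (requires more energy to ionize).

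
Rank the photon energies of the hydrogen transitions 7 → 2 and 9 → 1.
9 → 1

Calculate the energy for each transition:

Transition 7 → 2:
ΔE₁ = |E_2 - E_7| = |-13.6057/2² - (-13.6057/7²)|
ΔE₁ = |-3.40142500 - (-0.27766735)| = 3.12376 eV

Transition 9 → 1:
ΔE₂ = |E_1 - E_9| = |-13.6057/1² - (-13.6057/9²)|
ΔE₂ = |-13.60570000 - (-0.16797160)| = 13.43773 eV

Since 13.43773 eV > 3.12376 eV, the transition 9 → 1 emits the more energetic photon.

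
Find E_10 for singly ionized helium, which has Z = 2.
-0.544 eV

For hydrogen-like ions, the energy levels scale with Z²:
E_n = -13.6057 Z² / n² eV

For He⁺ (Z = 2) at n = 10:
E_10 = -13.6057 × 2² / 10²
E_10 = -13.6057 × 4 / 100
E_10 = -54.4228 / 100
E_10 = -0.544 eV

The energy is 4 times more negative than hydrogen at the same n due to the stronger nuclear charge.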